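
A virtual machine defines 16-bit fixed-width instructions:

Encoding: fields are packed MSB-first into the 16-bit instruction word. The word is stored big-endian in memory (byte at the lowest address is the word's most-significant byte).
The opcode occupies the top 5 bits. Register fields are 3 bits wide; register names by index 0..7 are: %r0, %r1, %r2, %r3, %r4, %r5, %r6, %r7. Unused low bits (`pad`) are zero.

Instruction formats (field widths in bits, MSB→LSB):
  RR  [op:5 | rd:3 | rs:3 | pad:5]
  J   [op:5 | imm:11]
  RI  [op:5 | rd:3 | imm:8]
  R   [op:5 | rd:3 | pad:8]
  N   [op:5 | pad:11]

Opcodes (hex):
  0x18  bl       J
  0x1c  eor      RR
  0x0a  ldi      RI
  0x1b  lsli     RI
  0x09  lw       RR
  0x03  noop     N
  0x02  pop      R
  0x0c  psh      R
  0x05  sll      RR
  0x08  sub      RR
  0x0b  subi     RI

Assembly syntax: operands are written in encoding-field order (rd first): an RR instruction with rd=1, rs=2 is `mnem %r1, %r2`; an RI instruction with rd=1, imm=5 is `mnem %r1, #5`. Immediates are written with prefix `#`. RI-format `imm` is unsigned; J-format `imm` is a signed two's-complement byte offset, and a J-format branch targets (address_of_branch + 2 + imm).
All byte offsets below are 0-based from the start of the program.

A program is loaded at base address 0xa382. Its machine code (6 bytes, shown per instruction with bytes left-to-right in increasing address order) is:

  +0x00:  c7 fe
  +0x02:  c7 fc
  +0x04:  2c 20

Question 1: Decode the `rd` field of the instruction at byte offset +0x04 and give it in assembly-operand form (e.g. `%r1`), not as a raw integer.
[04] 2c 20 → 0x2c20
  op=0x2c20>>11=0x5 ⇒ sll (RR)
  rd: (w>>8)&0x7=0x4 → %r4
  rs: (w>>5)&0x7=0x1 → %r1

%r4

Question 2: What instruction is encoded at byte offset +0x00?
bl #-2

+0x00: c7 fe ⇒ word 0xc7fe (big)
  op=0xc7fe>>11=0x18 ⇒ bl (J)
  [10:0] imm=2046 (s11→-2) = #-2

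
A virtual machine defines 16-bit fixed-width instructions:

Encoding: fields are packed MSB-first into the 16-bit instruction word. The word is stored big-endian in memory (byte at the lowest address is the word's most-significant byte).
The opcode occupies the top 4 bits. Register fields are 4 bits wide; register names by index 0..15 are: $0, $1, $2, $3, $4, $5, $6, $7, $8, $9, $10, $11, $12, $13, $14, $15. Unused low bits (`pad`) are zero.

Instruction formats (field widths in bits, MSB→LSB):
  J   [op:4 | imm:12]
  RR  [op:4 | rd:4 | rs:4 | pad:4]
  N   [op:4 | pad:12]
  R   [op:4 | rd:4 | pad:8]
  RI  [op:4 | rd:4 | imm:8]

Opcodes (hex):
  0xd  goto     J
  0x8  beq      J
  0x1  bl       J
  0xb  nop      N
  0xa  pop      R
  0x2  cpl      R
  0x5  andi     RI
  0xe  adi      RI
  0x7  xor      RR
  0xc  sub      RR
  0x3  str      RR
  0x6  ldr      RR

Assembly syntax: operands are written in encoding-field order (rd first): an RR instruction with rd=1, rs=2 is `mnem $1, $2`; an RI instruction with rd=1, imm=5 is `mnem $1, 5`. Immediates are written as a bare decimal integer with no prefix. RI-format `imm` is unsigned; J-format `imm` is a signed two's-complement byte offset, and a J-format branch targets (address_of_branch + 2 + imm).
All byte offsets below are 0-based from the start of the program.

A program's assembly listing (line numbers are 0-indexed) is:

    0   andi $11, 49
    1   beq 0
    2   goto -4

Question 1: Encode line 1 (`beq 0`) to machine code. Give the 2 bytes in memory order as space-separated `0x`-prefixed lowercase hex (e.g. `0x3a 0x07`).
L1: beq op=0x8:4|imm=0:12 ⇒ 0x8000 ⇒ big 80 00

0x80 0x00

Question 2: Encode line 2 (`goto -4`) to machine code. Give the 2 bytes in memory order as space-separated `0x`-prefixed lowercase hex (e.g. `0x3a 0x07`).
0xdf 0xfc

2. goto fields op=0xd:4|imm=-4:12 → word dffch → df fc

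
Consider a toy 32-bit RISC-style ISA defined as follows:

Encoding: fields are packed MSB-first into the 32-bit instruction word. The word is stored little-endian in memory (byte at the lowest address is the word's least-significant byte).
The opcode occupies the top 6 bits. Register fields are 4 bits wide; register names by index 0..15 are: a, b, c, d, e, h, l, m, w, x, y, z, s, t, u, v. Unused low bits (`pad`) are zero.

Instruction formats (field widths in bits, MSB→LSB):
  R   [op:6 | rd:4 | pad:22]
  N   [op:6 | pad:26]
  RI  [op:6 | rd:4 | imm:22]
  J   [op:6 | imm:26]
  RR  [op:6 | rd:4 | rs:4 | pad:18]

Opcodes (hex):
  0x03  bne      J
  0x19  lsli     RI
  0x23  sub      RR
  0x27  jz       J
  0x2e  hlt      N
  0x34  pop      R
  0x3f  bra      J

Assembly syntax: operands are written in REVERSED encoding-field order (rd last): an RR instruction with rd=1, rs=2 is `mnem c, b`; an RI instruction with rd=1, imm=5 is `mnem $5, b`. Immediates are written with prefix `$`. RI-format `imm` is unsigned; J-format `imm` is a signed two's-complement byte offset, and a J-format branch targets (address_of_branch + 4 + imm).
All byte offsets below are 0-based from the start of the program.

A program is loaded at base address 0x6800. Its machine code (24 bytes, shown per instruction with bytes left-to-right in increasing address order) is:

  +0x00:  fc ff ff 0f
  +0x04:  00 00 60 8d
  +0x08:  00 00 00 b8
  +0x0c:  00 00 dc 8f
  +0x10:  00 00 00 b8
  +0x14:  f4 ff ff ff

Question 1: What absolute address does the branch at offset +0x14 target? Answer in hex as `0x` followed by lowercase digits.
[14] f4 ff ff ff → 0xfffffff4
  top 6b → 0x3f → bra [J]
  imm: (w>>0)&0x3ffffff=0x3fffff4 (s26→-12) → $-12
  target = base 0x6800 + off 0x14 + 4 + imm -12 = 0x680c

0x680c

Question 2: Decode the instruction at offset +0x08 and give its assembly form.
hlt

[08] 00 00 00 b8 → 0xb8000000
  top 6b → 0x2e → hlt [N]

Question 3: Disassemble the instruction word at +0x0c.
+0x0c: 00 00 dc 8f ⇒ word 0x8fdc0000 (little)
  top 6b → 0x23 → sub [RR]
  [25:22] rd=15 = v
  [21:18] rs=7 = m

sub m, v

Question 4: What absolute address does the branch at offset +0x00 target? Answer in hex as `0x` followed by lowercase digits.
0x6800

+0x00: fc ff ff 0f ⇒ word 0x0ffffffc (little)
  top 6b → 0x3 → bne [J]
  [25:0] imm=67108860 (s26→-4) = $-4
  target = base 0x6800 + off 0x00 + 4 + imm -4 = 0x6800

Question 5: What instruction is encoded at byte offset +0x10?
hlt

+0x10: 00 00 00 b8 ⇒ word 0xb8000000 (little)
  op=0xb8000000>>26=0x2e ⇒ hlt (N)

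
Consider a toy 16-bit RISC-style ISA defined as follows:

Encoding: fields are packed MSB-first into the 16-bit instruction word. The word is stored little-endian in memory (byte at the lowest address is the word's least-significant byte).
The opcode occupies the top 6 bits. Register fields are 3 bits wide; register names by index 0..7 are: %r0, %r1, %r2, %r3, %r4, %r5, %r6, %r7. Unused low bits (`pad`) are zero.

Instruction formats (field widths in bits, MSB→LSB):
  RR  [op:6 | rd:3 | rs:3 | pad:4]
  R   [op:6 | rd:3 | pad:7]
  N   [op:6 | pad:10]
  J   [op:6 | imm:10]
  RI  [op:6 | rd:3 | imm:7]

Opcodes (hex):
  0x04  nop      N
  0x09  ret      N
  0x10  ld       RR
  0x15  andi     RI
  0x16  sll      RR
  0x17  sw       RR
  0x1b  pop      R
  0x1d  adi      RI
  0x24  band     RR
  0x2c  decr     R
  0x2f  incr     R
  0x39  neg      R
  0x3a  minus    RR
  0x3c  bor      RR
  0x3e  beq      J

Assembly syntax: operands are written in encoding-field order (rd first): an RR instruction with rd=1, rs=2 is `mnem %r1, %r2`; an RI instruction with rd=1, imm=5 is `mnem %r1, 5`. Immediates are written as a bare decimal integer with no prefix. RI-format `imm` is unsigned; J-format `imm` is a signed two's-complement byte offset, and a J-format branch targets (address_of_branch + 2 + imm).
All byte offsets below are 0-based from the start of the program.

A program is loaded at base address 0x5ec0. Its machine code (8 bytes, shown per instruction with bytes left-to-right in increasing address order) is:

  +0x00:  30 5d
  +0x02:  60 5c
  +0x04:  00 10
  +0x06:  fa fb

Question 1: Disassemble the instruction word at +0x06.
off 0x06: read fa fb as little → 0xfbfa
  top 6b → 0x3e → beq [J]
  imm@[9:0]=0x3fa (s10→-6) ⇒ -6

beq -6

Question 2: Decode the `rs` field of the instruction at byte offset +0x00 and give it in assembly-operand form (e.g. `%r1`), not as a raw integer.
off 0x00: read 30 5d as little → 0x5d30
  opcode bits[15:10]=0x17: sw/RR
  rd: (w>>7)&0x7=0x2 → %r2
  rs: (w>>4)&0x7=0x3 → %r3

%r3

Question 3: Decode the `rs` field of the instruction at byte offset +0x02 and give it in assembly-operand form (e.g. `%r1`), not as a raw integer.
%r6

+0x02: 60 5c ⇒ word 0x5c60 (little)
  op=0x5c60>>10=0x17 ⇒ sw (RR)
  rd: (w>>7)&0x7=0x0 → %r0
  rs: (w>>4)&0x7=0x6 → %r6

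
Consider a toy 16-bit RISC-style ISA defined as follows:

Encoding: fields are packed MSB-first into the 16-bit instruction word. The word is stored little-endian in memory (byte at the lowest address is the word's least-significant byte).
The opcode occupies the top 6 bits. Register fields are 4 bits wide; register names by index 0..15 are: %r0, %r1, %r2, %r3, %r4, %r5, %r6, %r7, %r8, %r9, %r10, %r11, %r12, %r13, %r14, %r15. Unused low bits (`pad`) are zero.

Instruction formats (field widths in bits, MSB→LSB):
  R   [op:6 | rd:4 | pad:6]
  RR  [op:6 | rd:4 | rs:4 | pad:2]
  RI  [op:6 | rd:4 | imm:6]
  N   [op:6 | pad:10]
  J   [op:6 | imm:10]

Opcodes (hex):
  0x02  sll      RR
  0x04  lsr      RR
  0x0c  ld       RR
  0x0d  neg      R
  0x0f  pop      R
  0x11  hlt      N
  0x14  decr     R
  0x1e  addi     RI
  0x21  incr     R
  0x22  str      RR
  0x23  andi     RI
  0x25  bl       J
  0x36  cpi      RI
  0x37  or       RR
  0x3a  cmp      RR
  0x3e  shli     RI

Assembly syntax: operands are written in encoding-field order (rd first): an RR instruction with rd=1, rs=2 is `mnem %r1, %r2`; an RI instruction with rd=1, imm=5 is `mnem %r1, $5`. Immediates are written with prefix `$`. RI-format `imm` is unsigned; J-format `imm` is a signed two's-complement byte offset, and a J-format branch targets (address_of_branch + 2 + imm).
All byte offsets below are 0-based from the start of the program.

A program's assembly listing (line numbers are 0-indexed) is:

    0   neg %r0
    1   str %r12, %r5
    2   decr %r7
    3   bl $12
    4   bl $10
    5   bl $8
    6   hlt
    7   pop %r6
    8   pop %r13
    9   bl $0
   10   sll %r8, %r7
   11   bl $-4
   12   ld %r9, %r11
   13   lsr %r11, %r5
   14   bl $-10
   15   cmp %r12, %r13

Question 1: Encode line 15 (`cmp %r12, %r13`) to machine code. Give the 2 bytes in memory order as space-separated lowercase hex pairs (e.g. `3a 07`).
L15: cmp op=0x3a:6|rd=12:4|rs=13:4|pad=0:2 ⇒ 0xeb34 ⇒ little 34 eb

34 eb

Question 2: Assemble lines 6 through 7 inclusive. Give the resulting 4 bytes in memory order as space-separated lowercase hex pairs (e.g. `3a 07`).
L6: hlt op=0x11:6|pad=0:10 ⇒ 0x4400 ⇒ little 00 44
L7: pop op=0xf:6|rd=6:4|pad=0:6 ⇒ 0x3d80 ⇒ little 80 3d

00 44 80 3d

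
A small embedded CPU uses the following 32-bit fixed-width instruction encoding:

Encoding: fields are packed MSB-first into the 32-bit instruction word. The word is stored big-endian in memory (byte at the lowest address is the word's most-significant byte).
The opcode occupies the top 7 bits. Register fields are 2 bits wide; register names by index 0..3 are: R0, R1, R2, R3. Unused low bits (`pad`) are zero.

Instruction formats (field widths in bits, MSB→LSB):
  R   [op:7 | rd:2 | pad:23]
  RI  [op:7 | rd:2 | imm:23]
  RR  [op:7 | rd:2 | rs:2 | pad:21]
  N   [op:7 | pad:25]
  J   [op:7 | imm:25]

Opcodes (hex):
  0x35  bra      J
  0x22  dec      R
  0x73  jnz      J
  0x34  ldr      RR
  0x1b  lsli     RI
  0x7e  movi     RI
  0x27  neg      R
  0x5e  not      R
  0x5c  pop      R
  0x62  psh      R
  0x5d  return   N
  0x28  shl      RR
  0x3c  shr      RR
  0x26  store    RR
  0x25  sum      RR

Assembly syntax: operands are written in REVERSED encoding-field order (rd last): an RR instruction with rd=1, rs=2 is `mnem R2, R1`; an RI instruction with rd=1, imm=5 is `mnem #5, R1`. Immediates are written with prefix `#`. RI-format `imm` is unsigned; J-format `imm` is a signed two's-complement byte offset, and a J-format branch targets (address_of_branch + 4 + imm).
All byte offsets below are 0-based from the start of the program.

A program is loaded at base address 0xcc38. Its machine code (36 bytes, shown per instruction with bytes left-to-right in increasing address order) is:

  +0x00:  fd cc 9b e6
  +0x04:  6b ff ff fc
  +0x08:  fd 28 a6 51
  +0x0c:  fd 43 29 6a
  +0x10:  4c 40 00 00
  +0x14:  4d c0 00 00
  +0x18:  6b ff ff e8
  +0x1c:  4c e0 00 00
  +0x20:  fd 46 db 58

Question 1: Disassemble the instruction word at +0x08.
movi #2664017, R2

[08] fd 28 a6 51 → 0xfd28a651
  top 7b → 0x7e → movi [RI]
  [24:23] rd=2 = R2
  [22:0] imm=2664017 = #2664017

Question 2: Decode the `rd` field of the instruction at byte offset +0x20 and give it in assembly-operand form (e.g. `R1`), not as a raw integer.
R2

+0x20: fd 46 db 58 ⇒ word 0xfd46db58 (big)
  top 7b → 0x7e → movi [RI]
  rd: (w>>23)&0x3=0x2 → R2
  imm: (w>>0)&0x7fffff=0x46db58 → #4643672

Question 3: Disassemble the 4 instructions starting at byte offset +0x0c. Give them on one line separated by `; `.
movi #4401514, R2; store R2, R0; store R2, R3; bra #-24

+0x0c: fd 43 29 6a ⇒ word 0xfd43296a (big)
  opcode bits[31:25]=0x7e: movi/RI
  rd@[24:23]=0x2 ⇒ R2
  imm@[22:0]=0x43296a ⇒ #4401514
+0x10: 4c 40 00 00 ⇒ word 0x4c400000 (big)
  opcode bits[31:25]=0x26: store/RR
  rd@[24:23]=0x0 ⇒ R0
  rs@[22:21]=0x2 ⇒ R2
+0x14: 4d c0 00 00 ⇒ word 0x4dc00000 (big)
  opcode bits[31:25]=0x26: store/RR
  rd@[24:23]=0x3 ⇒ R3
  rs@[22:21]=0x2 ⇒ R2
+0x18: 6b ff ff e8 ⇒ word 0x6bffffe8 (big)
  opcode bits[31:25]=0x35: bra/J
  imm@[24:0]=0x1ffffe8 (s25→-24) ⇒ #-24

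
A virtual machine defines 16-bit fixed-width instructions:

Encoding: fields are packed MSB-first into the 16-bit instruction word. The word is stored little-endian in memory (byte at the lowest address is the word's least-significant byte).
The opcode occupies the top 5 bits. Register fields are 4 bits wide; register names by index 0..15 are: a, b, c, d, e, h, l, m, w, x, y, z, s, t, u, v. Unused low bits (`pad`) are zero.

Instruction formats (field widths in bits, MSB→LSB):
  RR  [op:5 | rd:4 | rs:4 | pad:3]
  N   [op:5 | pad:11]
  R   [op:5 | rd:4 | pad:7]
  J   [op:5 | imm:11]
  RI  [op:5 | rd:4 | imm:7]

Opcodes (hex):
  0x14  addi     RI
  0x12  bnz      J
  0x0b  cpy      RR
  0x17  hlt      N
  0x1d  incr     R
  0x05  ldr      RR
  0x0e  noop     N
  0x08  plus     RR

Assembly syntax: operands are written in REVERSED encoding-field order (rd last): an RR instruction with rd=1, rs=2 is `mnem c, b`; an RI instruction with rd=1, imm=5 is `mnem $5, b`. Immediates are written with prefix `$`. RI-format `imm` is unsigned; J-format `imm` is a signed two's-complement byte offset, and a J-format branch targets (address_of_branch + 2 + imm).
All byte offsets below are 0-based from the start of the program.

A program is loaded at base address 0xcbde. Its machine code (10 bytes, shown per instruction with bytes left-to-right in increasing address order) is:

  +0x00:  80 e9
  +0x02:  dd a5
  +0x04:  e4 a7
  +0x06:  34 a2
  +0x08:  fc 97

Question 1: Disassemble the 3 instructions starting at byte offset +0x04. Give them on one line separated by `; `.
addi $100, v; addi $52, e; bnz $-4

@+04  little-endian(e4 a7) = 0xa7e4
  op=0xa7e4>>11=0x14 ⇒ addi (RI)
  rd: (w>>7)&0xf=0xf → v
  imm: (w>>0)&0x7f=0x64 → $100
@+06  little-endian(34 a2) = 0xa234
  op=0xa234>>11=0x14 ⇒ addi (RI)
  rd: (w>>7)&0xf=0x4 → e
  imm: (w>>0)&0x7f=0x34 → $52
@+08  little-endian(fc 97) = 0x97fc
  op=0x97fc>>11=0x12 ⇒ bnz (J)
  imm: (w>>0)&0x7ff=0x7fc (s11→-4) → $-4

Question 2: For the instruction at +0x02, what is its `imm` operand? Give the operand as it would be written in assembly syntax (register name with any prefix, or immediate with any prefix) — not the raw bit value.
$93

+0x02: dd a5 ⇒ word 0xa5dd (little)
  op=0xa5dd>>11=0x14 ⇒ addi (RI)
  [10:7] rd=11 = z
  [6:0] imm=93 = $93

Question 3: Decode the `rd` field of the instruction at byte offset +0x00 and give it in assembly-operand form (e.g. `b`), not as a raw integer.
[00] 80 e9 → 0xe980
  op=0xe980>>11=0x1d ⇒ incr (R)
  rd: (w>>7)&0xf=0x3 → d

d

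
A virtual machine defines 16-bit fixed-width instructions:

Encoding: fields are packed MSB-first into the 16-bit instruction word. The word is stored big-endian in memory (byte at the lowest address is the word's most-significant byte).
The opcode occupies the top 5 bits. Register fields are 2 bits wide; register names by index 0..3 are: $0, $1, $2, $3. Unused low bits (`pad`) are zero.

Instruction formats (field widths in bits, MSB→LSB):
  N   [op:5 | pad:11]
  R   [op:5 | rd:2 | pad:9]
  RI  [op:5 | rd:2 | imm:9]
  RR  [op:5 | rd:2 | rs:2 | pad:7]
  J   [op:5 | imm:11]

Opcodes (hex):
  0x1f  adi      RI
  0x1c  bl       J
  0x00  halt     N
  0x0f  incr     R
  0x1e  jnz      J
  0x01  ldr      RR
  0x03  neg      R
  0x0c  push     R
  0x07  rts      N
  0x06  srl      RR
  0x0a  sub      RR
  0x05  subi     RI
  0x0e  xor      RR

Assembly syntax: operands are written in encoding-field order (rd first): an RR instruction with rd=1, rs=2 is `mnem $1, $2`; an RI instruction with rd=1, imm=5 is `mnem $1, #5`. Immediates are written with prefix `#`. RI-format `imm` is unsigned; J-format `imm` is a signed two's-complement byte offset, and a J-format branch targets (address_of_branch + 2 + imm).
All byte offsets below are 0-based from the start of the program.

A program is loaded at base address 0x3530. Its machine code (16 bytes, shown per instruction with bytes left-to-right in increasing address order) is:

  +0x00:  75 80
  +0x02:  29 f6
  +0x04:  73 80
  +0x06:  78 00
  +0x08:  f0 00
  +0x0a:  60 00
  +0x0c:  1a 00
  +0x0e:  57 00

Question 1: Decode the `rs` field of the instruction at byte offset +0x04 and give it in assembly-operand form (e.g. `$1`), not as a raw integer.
$3

@+04  big-endian(73 80) = 0x7380
  top 5b → 0xe → xor [RR]
  [10:9] rd=1 = $1
  [8:7] rs=3 = $3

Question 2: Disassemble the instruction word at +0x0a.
push $0

+0x0a: 60 00 ⇒ word 0x6000 (big)
  opcode bits[15:11]=0xc: push/R
  rd: (w>>9)&0x3=0x0 → $0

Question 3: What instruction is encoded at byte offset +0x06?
off 0x06: read 78 00 as big → 0x7800
  op=0x7800>>11=0xf ⇒ incr (R)
  [10:9] rd=0 = $0

incr $0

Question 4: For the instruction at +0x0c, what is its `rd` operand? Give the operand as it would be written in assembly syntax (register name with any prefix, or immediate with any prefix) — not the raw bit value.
$1

[0c] 1a 00 → 0x1a00
  top 5b → 0x3 → neg [R]
  [10:9] rd=1 = $1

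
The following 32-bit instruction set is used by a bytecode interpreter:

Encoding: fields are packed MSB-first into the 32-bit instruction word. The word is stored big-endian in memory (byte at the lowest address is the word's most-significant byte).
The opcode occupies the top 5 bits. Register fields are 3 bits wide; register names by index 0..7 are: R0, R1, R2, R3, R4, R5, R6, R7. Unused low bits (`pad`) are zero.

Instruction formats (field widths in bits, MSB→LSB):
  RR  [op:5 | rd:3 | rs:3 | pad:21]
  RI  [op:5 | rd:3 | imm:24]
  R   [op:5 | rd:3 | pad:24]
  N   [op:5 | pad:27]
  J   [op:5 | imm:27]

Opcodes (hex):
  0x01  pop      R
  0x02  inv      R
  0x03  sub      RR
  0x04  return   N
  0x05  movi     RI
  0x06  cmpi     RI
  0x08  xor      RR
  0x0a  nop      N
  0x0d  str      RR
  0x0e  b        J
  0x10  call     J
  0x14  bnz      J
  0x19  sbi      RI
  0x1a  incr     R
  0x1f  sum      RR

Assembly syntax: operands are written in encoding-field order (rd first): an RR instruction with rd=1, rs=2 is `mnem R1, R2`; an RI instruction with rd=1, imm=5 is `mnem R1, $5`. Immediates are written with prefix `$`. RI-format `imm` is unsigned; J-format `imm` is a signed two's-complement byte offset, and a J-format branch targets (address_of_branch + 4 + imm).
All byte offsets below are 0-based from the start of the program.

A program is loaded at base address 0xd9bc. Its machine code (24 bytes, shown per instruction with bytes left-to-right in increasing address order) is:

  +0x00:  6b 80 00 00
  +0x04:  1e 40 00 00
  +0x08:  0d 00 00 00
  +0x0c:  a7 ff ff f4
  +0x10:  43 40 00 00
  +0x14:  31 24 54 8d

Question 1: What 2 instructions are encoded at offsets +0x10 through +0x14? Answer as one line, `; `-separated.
xor R3, R2; cmpi R1, $2380941

off 0x10: read 43 40 00 00 as big → 0x43400000
  top 5b → 0x8 → xor [RR]
  [26:24] rd=3 = R3
  [23:21] rs=2 = R2
off 0x14: read 31 24 54 8d as big → 0x3124548d
  top 5b → 0x6 → cmpi [RI]
  [26:24] rd=1 = R1
  [23:0] imm=2380941 = $2380941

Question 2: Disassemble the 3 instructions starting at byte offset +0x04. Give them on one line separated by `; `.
[04] 1e 40 00 00 → 0x1e400000
  op=0x1e400000>>27=0x3 ⇒ sub (RR)
  rd: (w>>24)&0x7=0x6 → R6
  rs: (w>>21)&0x7=0x2 → R2
[08] 0d 00 00 00 → 0x0d000000
  op=0x0d000000>>27=0x1 ⇒ pop (R)
  rd: (w>>24)&0x7=0x5 → R5
[0c] a7 ff ff f4 → 0xa7fffff4
  op=0xa7fffff4>>27=0x14 ⇒ bnz (J)
  imm: (w>>0)&0x7ffffff=0x7fffff4 (s27→-12) → $-12

sub R6, R2; pop R5; bnz $-12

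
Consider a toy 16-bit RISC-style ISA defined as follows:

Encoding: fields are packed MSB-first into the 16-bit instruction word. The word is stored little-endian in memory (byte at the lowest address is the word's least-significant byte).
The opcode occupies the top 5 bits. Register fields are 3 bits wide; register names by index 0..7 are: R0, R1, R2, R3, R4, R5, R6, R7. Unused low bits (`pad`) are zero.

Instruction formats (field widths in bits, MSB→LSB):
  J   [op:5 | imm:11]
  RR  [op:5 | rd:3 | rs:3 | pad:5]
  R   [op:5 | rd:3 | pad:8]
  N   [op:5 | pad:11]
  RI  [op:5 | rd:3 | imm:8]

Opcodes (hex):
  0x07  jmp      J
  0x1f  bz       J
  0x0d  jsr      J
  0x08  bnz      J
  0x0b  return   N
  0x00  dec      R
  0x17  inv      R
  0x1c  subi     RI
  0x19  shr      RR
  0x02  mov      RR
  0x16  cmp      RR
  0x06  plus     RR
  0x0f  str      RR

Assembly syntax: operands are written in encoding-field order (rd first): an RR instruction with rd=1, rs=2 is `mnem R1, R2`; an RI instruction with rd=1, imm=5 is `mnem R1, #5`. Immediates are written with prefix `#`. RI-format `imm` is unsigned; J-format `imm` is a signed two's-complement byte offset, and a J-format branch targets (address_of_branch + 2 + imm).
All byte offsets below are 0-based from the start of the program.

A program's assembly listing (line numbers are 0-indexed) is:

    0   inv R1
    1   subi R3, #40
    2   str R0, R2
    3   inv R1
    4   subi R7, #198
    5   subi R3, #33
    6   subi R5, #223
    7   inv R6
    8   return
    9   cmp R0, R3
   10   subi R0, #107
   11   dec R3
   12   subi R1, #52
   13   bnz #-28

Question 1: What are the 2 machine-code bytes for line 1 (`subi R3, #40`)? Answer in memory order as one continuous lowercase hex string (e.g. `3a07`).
1. subi fields op=0x1c:5|rd=3:3|imm=40:8 → word e328h → 28 e3

28e3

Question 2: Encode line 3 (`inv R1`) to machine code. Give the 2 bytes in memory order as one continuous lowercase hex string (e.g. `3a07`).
00b9

line 3 (inv): pack op=0x17:5|rd=1:3|pad=0:8 = 0xb900; little→ 00 b9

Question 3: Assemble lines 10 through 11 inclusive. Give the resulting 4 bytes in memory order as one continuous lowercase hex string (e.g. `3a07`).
6be00003

line 10 (subi): pack op=0x1c:5|rd=0:3|imm=107:8 = 0xe06b; little→ 6b e0
line 11 (dec): pack op=0x0:5|rd=3:3|pad=0:8 = 0x0300; little→ 00 03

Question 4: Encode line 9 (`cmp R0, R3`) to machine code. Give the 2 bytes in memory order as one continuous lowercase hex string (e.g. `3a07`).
9. cmp fields op=0x16:5|rd=0:3|rs=3:3|pad=0:5 → word b060h → 60 b0

60b0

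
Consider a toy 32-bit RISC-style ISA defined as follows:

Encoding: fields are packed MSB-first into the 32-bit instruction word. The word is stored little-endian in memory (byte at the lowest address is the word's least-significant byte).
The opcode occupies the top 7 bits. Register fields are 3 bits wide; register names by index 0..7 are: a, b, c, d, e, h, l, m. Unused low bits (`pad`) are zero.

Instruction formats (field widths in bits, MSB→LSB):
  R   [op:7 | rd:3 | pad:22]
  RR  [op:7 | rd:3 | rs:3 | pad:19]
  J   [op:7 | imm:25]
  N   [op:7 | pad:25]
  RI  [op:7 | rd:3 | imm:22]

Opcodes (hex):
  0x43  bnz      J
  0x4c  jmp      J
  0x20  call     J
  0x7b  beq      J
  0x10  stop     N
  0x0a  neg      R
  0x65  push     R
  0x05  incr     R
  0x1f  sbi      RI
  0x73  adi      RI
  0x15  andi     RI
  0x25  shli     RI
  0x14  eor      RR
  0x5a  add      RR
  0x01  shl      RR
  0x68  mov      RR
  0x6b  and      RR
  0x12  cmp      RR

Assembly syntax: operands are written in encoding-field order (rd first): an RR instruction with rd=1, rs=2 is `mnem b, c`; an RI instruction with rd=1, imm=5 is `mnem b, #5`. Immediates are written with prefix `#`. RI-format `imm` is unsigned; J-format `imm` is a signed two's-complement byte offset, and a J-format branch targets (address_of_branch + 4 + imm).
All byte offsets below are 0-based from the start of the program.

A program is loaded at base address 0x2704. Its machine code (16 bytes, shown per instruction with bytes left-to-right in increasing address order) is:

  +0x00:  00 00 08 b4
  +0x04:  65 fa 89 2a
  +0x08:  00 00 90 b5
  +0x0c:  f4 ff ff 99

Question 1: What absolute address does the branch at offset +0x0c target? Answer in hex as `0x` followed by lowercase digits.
0x2708

off 0x0c: read f4 ff ff 99 as little → 0x99fffff4
  top 7b → 0x4c → jmp [J]
  imm: (w>>0)&0x1ffffff=0x1fffff4 (s25→-12) → #-12
  target = base 0x2704 + off 0x0c + 4 + imm -12 = 0x2708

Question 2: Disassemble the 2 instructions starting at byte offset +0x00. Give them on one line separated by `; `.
add a, b; andi c, #653925

@+00  little-endian(00 00 08 b4) = 0xb4080000
  top 7b → 0x5a → add [RR]
  [24:22] rd=0 = a
  [21:19] rs=1 = b
@+04  little-endian(65 fa 89 2a) = 0x2a89fa65
  top 7b → 0x15 → andi [RI]
  [24:22] rd=2 = c
  [21:0] imm=653925 = #653925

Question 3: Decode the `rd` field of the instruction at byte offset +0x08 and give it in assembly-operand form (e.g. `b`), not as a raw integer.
+0x08: 00 00 90 b5 ⇒ word 0xb5900000 (little)
  op=0xb5900000>>25=0x5a ⇒ add (RR)
  [24:22] rd=6 = l
  [21:19] rs=2 = c

l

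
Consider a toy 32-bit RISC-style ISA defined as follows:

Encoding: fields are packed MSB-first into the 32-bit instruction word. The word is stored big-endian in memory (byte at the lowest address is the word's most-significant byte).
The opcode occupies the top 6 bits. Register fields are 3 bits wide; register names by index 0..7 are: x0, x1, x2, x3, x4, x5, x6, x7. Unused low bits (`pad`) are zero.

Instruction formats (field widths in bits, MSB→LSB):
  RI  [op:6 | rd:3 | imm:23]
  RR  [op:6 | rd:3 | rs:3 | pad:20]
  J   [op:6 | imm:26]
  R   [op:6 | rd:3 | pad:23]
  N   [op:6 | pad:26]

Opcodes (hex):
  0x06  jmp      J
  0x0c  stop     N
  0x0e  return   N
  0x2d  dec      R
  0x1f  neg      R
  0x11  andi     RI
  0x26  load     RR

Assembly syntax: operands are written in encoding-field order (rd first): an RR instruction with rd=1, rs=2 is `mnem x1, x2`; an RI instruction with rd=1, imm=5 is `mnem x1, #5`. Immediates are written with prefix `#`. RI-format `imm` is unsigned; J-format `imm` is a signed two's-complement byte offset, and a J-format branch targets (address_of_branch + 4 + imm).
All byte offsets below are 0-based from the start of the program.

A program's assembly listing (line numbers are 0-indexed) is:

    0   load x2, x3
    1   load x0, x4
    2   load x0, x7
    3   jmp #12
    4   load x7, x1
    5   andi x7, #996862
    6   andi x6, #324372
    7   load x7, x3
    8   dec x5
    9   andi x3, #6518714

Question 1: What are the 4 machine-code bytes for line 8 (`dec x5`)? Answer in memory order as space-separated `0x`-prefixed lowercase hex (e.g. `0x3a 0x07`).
0xb6 0x80 0x00 0x00

L8: dec op=0x2d:6|rd=5:3|pad=0:23 ⇒ 0xb6800000 ⇒ big b6 80 00 00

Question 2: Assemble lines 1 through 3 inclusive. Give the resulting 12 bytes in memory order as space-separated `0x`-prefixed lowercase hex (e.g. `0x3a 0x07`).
L1: load op=0x26:6|rd=0:3|rs=4:3|pad=0:20 ⇒ 0x98400000 ⇒ big 98 40 00 00
L2: load op=0x26:6|rd=0:3|rs=7:3|pad=0:20 ⇒ 0x98700000 ⇒ big 98 70 00 00
L3: jmp op=0x6:6|imm=12:26 ⇒ 0x1800000c ⇒ big 18 00 00 0c

0x98 0x40 0x00 0x00 0x98 0x70 0x00 0x00 0x18 0x00 0x00 0x0c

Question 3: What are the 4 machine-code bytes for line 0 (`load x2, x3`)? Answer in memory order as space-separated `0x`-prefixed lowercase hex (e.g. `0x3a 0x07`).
line 0 (load): pack op=0x26:6|rd=2:3|rs=3:3|pad=0:20 = 0x99300000; big→ 99 30 00 00

0x99 0x30 0x00 0x00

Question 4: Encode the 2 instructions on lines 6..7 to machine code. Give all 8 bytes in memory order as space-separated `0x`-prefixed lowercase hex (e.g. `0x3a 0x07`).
line 6 (andi): pack op=0x11:6|rd=6:3|imm=324372:23 = 0x4704f314; big→ 47 04 f3 14
line 7 (load): pack op=0x26:6|rd=7:3|rs=3:3|pad=0:20 = 0x9bb00000; big→ 9b b0 00 00

0x47 0x04 0xf3 0x14 0x9b 0xb0 0x00 0x00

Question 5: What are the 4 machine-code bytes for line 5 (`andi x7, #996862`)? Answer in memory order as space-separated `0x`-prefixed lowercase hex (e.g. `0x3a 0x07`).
0x47 0x8f 0x35 0xfe

L5: andi op=0x11:6|rd=7:3|imm=996862:23 ⇒ 0x478f35fe ⇒ big 47 8f 35 fe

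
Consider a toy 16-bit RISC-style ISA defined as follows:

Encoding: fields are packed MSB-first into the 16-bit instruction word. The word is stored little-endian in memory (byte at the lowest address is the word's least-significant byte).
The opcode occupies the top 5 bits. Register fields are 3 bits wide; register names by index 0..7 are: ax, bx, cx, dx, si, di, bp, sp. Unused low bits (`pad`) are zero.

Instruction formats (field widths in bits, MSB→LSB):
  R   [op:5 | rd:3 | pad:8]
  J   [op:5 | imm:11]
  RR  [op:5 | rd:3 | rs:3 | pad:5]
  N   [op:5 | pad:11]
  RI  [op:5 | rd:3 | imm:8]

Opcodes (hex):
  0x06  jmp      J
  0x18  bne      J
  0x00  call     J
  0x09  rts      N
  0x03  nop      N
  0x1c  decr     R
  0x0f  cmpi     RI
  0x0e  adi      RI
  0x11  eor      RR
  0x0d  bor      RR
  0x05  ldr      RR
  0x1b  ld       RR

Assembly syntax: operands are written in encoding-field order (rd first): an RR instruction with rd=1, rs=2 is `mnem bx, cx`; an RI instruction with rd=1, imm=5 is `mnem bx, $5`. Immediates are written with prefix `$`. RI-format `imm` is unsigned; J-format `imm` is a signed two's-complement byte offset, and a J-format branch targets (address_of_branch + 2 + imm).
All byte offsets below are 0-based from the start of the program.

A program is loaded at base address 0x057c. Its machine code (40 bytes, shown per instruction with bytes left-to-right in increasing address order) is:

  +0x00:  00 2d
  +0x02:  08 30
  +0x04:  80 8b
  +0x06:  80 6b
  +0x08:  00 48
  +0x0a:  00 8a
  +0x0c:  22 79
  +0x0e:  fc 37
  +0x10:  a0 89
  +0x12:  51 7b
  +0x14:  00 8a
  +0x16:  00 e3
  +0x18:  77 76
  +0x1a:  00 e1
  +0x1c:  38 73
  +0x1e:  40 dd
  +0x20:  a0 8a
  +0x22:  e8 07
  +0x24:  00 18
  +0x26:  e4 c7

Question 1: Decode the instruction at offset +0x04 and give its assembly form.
[04] 80 8b → 0x8b80
  opcode bits[15:11]=0x11: eor/RR
  rd@[10:8]=0x3 ⇒ dx
  rs@[7:5]=0x4 ⇒ si

eor dx, si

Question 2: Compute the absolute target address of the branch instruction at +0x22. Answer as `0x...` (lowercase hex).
0x0588

@+22  little-endian(e8 07) = 0x07e8
  opcode bits[15:11]=0x0: call/J
  [10:0] imm=2024 (s11→-24) = $-24
  target = base 0x057c + off 0x22 + 2 + imm -24 = 0x0588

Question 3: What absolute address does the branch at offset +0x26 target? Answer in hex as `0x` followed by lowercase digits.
0x0588

+0x26: e4 c7 ⇒ word 0xc7e4 (little)
  top 5b → 0x18 → bne [J]
  imm: (w>>0)&0x7ff=0x7e4 (s11→-28) → $-28
  target = base 0x057c + off 0x26 + 2 + imm -28 = 0x0588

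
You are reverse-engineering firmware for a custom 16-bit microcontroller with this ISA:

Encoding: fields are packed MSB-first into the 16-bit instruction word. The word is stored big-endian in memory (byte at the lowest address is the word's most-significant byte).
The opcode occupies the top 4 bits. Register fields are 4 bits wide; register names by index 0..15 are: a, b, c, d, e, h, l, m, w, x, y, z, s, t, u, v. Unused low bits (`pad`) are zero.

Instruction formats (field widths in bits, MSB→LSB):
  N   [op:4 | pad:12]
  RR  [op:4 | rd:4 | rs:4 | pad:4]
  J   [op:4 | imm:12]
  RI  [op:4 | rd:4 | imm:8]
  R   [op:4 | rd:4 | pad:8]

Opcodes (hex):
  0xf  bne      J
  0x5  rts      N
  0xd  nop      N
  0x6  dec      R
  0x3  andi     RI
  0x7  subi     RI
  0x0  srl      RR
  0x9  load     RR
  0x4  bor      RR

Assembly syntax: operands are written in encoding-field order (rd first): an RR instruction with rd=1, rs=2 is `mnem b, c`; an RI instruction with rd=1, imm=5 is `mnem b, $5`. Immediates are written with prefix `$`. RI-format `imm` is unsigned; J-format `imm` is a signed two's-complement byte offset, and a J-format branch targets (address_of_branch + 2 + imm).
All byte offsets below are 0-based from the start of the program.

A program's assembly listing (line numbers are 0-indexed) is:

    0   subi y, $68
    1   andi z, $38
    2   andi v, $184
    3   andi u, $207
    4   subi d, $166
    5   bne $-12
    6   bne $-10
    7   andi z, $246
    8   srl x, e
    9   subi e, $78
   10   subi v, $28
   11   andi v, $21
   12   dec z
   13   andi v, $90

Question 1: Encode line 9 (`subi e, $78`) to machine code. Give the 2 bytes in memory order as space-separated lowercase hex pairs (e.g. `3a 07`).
9. subi fields op=0x7:4|rd=4:4|imm=78:8 → word 744eh → 74 4e

74 4e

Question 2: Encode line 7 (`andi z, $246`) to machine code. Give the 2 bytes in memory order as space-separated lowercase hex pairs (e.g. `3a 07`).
7. andi fields op=0x3:4|rd=11:4|imm=246:8 → word 3bf6h → 3b f6

3b f6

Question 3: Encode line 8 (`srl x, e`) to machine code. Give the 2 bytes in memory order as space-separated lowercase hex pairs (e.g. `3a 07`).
line 8 (srl): pack op=0x0:4|rd=9:4|rs=4:4|pad=0:4 = 0x0940; big→ 09 40

09 40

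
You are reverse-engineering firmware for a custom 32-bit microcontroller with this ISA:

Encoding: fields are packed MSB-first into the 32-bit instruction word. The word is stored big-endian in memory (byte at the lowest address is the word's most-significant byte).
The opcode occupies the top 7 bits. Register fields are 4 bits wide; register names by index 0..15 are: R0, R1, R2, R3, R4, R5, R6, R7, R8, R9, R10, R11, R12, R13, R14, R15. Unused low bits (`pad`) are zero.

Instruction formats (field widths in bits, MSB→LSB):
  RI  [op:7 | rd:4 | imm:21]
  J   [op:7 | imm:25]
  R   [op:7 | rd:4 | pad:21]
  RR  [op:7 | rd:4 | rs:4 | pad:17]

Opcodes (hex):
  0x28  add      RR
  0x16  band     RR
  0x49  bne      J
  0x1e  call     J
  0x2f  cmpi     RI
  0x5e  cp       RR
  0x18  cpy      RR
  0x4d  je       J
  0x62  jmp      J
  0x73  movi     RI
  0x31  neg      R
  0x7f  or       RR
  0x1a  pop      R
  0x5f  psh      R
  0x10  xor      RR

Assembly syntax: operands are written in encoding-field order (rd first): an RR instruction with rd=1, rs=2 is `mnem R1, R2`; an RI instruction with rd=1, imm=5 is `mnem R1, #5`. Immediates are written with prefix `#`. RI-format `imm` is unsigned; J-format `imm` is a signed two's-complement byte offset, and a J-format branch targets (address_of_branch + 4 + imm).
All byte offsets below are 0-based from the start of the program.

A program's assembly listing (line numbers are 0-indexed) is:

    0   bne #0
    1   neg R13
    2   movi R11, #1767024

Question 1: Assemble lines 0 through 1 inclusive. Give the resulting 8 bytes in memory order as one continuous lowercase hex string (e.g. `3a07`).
9200000063a00000

line 0 (bne): pack op=0x49:7|imm=0:25 = 0x92000000; big→ 92 00 00 00
line 1 (neg): pack op=0x31:7|rd=13:4|pad=0:21 = 0x63a00000; big→ 63 a0 00 00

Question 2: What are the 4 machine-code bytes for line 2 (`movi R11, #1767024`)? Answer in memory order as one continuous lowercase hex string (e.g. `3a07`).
e77af670

line 2 (movi): pack op=0x73:7|rd=11:4|imm=1767024:21 = 0xe77af670; big→ e7 7a f6 70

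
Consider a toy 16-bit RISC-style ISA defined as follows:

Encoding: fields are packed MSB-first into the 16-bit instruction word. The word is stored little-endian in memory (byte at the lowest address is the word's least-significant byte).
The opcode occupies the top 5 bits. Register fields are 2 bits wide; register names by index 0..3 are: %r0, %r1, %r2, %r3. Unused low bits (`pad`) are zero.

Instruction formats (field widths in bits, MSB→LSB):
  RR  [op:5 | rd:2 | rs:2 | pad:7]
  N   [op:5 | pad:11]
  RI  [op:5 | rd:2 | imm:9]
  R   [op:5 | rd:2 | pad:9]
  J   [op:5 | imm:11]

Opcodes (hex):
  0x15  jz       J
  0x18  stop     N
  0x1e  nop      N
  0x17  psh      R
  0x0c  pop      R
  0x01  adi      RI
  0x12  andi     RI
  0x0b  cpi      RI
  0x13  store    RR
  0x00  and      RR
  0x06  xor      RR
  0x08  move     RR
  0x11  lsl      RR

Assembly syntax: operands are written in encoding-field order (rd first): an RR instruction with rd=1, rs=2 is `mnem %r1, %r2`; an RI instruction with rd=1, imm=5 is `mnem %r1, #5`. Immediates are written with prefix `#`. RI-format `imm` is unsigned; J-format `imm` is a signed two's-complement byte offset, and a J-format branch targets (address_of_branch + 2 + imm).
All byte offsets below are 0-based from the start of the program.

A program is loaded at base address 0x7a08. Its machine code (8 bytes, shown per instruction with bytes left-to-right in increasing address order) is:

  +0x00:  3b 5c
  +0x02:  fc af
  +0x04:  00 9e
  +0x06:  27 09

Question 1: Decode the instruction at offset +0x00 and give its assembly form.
cpi %r2, #59

[00] 3b 5c → 0x5c3b
  top 5b → 0xb → cpi [RI]
  rd@[10:9]=0x2 ⇒ %r2
  imm@[8:0]=0x3b ⇒ #59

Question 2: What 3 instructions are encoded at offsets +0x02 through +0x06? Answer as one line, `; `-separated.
off 0x02: read fc af as little → 0xaffc
  top 5b → 0x15 → jz [J]
  imm: (w>>0)&0x7ff=0x7fc (s11→-4) → #-4
off 0x04: read 00 9e as little → 0x9e00
  top 5b → 0x13 → store [RR]
  rd: (w>>9)&0x3=0x3 → %r3
  rs: (w>>7)&0x3=0x0 → %r0
off 0x06: read 27 09 as little → 0x0927
  top 5b → 0x1 → adi [RI]
  rd: (w>>9)&0x3=0x0 → %r0
  imm: (w>>0)&0x1ff=0x127 → #295

jz #-4; store %r3, %r0; adi %r0, #295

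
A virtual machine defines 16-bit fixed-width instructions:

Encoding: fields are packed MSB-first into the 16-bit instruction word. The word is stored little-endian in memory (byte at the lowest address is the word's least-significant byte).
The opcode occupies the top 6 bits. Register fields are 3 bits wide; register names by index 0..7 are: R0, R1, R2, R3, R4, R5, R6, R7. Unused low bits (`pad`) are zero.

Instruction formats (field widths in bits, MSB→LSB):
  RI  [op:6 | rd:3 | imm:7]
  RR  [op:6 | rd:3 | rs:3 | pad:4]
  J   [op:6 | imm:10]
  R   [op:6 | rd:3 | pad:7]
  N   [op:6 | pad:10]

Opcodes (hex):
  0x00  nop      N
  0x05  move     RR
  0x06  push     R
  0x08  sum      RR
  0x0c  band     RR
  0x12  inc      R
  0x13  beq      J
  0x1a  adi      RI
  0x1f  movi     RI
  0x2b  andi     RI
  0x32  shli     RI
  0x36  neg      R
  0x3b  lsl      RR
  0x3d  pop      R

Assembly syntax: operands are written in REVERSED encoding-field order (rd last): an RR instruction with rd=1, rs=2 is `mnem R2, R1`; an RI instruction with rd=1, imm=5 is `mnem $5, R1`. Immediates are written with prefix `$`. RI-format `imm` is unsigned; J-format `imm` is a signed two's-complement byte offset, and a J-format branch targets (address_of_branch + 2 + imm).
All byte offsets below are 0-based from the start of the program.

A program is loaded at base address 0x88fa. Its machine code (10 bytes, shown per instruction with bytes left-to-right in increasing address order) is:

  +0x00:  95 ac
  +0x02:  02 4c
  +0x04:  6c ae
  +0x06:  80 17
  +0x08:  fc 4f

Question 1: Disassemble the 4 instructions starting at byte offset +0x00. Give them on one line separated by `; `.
andi $21, R1; beq $2; andi $108, R4; move R0, R7

off 0x00: read 95 ac as little → 0xac95
  opcode bits[15:10]=0x2b: andi/RI
  rd: (w>>7)&0x7=0x1 → R1
  imm: (w>>0)&0x7f=0x15 → $21
off 0x02: read 02 4c as little → 0x4c02
  opcode bits[15:10]=0x13: beq/J
  imm: (w>>0)&0x3ff=0x2 → $2
off 0x04: read 6c ae as little → 0xae6c
  opcode bits[15:10]=0x2b: andi/RI
  rd: (w>>7)&0x7=0x4 → R4
  imm: (w>>0)&0x7f=0x6c → $108
off 0x06: read 80 17 as little → 0x1780
  opcode bits[15:10]=0x5: move/RR
  rd: (w>>7)&0x7=0x7 → R7
  rs: (w>>4)&0x7=0x0 → R0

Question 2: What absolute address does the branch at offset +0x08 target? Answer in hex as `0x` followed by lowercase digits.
@+08  little-endian(fc 4f) = 0x4ffc
  opcode bits[15:10]=0x13: beq/J
  imm: (w>>0)&0x3ff=0x3fc (s10→-4) → $-4
  target = base 0x88fa + off 0x08 + 2 + imm -4 = 0x8900

0x8900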